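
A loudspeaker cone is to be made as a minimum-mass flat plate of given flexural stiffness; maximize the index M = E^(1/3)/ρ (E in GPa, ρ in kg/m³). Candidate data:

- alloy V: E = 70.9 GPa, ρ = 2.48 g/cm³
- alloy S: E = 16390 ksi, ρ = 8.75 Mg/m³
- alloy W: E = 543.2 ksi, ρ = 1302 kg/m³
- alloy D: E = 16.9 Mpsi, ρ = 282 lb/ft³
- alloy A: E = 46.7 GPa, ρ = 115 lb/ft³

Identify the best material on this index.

After converting to SI:
  alloy V: E = 70.90 GPa, ρ = 2480 kg/m³
  alloy S: E = 113.0 GPa, ρ = 8750 kg/m³
  alloy W: E = 3.745 GPa, ρ = 1302 kg/m³
  alloy D: E = 116.5 GPa, ρ = 4517 kg/m³
  alloy A: E = 46.70 GPa, ρ = 1842 kg/m³
  alloy A: M = 1.95×10⁻³
  alloy V: M = 1.67×10⁻³
  alloy W: M = 1.19×10⁻³
  alloy D: M = 1.08×10⁻³
  alloy S: M = 0.553×10⁻³
The maximum is for alloy A.

alloy A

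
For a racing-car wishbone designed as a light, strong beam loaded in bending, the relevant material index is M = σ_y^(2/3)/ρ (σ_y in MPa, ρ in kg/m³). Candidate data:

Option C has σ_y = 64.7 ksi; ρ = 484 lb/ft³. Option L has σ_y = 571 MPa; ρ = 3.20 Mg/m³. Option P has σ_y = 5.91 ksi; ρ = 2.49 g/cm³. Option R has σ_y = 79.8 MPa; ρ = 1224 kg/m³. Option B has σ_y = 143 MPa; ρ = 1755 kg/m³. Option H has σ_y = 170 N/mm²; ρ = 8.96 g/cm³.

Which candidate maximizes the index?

Normalizing units and computing the index:
  option C: σ_y = 446.1 MPa, ρ = 7753 kg/m³
  option L: σ_y = 571.0 MPa, ρ = 3200 kg/m³
  option P: σ_y = 40.75 MPa, ρ = 2490 kg/m³
  option R: σ_y = 79.80 MPa, ρ = 1224 kg/m³
  option B: σ_y = 143.0 MPa, ρ = 1755 kg/m³
  option H: σ_y = 170.0 MPa, ρ = 8960 kg/m³
  option L: M = 21.5×10⁻³
  option B: M = 15.6×10⁻³
  option R: M = 15.1×10⁻³
  option C: M = 7.53×10⁻³
  option P: M = 4.76×10⁻³
  option H: M = 3.42×10⁻³
Highest index: option L.

option L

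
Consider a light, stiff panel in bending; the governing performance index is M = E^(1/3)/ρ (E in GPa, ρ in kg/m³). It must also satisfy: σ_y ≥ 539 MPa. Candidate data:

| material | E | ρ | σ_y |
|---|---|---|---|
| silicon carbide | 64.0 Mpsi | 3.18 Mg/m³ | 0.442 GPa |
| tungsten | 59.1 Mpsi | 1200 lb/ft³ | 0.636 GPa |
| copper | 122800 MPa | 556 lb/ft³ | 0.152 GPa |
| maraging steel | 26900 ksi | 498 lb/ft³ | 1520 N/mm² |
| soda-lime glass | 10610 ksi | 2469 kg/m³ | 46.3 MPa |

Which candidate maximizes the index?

maraging steel

Screen on constraints: σ_y ≥ 539 MPa. Survivors: tungsten, maraging steel.
In SI units:
  tungsten: E = 407.5 GPa, ρ = 19220 kg/m³
  maraging steel: E = 185.5 GPa, ρ = 7977 kg/m³
  maraging steel: M = 0.715×10⁻³
  tungsten: M = 0.386×10⁻³
Maraging steel ranks first.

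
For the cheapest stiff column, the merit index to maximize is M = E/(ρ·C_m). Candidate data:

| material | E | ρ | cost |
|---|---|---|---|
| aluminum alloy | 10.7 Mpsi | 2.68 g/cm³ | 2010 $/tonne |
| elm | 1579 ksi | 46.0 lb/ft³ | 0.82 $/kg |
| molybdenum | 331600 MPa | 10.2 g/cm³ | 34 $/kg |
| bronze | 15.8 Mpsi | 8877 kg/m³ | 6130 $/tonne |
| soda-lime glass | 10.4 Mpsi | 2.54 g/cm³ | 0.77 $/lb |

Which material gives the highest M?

In SI units:
  aluminum alloy: E = 73.77 GPa, ρ = 2680 kg/m³, cost = 2.010 $/kg
  elm: E = 10.89 GPa, ρ = 736.8 kg/m³, cost = 0.8200 $/kg
  molybdenum: E = 331.6 GPa, ρ = 10200 kg/m³, cost = 34.00 $/kg
  bronze: E = 108.9 GPa, ρ = 8877 kg/m³, cost = 6.130 $/kg
  soda-lime glass: E = 71.71 GPa, ρ = 2540 kg/m³, cost = 1.698 $/kg
  elm: M = 18.0 MN·m per $
  soda-lime glass: M = 16.6 MN·m per $
  aluminum alloy: M = 13.7 MN·m per $
  bronze: M = 2.00 MN·m per $
  molybdenum: M = 0.956 MN·m per $
Highest index: elm.

elm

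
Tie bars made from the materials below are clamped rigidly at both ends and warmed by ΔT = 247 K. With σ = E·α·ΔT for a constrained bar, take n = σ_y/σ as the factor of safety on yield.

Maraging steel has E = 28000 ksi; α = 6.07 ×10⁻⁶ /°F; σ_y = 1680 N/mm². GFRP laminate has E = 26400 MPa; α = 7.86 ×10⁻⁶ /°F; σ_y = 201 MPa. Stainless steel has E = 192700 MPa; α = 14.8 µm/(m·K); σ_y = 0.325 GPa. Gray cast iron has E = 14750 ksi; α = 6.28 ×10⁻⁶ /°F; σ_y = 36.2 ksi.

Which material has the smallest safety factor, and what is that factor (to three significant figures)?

stainless steel, n = 0.461

With everything in SI (GPa, ×10⁻⁶/K, MPa):
  maraging steel: E = 193.1, α = 10.9, σ_y = 1680 → σ = 521 MPa, n = 3.22
  GFRP laminate: E = 26.40, α = 14.1, σ_y = 201.0 → σ = 92.3 MPa, n = 2.18
  stainless steel: E = 192.7, α = 14.8, σ_y = 325.0 → σ = 704 MPa, n = 0.461
  gray cast iron: E = 101.7, α = 11.3, σ_y = 249.6 → σ = 284 MPa, n = 0.879
Stainless steel has the lowest safety factor, n = 0.461.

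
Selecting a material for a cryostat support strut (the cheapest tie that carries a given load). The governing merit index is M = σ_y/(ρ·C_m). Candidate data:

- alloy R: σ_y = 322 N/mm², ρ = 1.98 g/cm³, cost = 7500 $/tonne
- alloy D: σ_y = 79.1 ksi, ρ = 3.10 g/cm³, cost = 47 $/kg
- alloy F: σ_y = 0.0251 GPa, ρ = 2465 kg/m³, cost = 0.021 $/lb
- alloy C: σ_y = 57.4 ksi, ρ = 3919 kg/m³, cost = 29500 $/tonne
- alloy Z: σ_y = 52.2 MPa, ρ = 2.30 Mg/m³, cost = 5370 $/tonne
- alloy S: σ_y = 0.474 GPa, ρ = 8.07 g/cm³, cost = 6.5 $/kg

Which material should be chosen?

Putting every candidate on a common basis:
  alloy R: σ_y = 322.0 MPa, ρ = 1980 kg/m³, cost = 7.500 $/kg
  alloy D: σ_y = 545.4 MPa, ρ = 3100 kg/m³, cost = 47.00 $/kg
  alloy F: σ_y = 25.10 MPa, ρ = 2465 kg/m³, cost = 0.04630 $/kg
  alloy C: σ_y = 395.8 MPa, ρ = 3919 kg/m³, cost = 29.50 $/kg
  alloy Z: σ_y = 52.20 MPa, ρ = 2300 kg/m³, cost = 5.370 $/kg
  alloy S: σ_y = 474.0 MPa, ρ = 8070 kg/m³, cost = 6.500 $/kg
  alloy F: M = 220 kN·m per $
  alloy R: M = 21.7 kN·m per $
  alloy S: M = 9.04 kN·m per $
  alloy Z: M = 4.23 kN·m per $
  alloy D: M = 3.74 kN·m per $
  alloy C: M = 3.42 kN·m per $
Alloy F has the largest M.

alloy F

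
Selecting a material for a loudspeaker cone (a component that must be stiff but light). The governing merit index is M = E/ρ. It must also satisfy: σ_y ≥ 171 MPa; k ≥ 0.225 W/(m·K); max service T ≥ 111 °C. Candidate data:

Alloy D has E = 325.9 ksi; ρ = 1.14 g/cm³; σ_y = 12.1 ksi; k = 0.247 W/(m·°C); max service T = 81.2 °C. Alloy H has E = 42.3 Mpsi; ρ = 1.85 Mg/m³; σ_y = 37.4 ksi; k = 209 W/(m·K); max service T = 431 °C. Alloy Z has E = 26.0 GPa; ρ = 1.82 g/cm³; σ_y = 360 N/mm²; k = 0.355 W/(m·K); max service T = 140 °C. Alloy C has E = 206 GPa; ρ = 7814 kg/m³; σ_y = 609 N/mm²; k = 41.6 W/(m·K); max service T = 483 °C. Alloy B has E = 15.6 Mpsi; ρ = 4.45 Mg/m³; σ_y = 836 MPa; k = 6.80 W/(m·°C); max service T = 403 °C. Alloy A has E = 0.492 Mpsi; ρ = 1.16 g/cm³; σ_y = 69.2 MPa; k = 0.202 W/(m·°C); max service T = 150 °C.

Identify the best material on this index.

Screen on constraints: σ_y ≥ 171 MPa; k ≥ 0.225 W/(m·K); max service T ≥ 111 °C. Survivors: alloy H, alloy Z, alloy C, alloy B.
After converting to SI:
  alloy H: E = 291.6 GPa, ρ = 1850 kg/m³
  alloy Z: E = 26.00 GPa, ρ = 1820 kg/m³
  alloy C: E = 206.0 GPa, ρ = 7814 kg/m³
  alloy B: E = 107.6 GPa, ρ = 4450 kg/m³
  alloy H: M = 158 MN·m/kg
  alloy C: M = 26.4 MN·m/kg
  alloy B: M = 24.2 MN·m/kg
  alloy Z: M = 14.3 MN·m/kg
Highest index: alloy H.

alloy H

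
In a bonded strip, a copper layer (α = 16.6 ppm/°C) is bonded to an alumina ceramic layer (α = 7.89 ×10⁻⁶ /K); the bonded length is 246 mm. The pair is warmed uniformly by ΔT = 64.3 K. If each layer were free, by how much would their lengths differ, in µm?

Δα = |16.6 − 7.89|×10⁻⁶/K = 8.71×10⁻⁶/K.
ΔL_mismatch = Δα·L·ΔT = 8.71×10⁻⁶ × 246.0 mm × 64.3 K = 138 µm.

138 µm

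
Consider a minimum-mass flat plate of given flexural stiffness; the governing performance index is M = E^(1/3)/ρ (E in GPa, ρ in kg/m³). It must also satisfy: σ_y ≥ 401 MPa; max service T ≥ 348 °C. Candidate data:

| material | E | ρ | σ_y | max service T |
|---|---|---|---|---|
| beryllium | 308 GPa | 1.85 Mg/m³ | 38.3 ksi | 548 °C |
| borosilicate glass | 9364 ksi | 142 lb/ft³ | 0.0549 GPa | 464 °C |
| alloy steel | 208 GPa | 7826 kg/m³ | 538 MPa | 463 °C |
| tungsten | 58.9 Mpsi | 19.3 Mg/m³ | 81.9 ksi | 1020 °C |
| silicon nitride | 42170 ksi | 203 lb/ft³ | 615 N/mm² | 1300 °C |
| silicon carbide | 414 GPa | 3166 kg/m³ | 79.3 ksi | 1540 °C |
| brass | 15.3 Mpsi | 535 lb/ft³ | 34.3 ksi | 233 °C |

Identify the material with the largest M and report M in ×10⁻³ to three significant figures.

silicon carbide, M = 2.35×10⁻³

Screen on constraints: σ_y ≥ 401 MPa; max service T ≥ 348 °C. Survivors: alloy steel, tungsten, silicon nitride, silicon carbide.
Normalizing units and computing the index:
  alloy steel: E = 208.0 GPa, ρ = 7826 kg/m³
  tungsten: E = 406.1 GPa, ρ = 19300 kg/m³
  silicon nitride: E = 290.8 GPa, ρ = 3252 kg/m³
  silicon carbide: E = 414.0 GPa, ρ = 3166 kg/m³
  silicon carbide: M = 2.35×10⁻³
  silicon nitride: M = 2.04×10⁻³
  alloy steel: M = 0.757×10⁻³
  tungsten: M = 0.384×10⁻³
Silicon carbide ranks first.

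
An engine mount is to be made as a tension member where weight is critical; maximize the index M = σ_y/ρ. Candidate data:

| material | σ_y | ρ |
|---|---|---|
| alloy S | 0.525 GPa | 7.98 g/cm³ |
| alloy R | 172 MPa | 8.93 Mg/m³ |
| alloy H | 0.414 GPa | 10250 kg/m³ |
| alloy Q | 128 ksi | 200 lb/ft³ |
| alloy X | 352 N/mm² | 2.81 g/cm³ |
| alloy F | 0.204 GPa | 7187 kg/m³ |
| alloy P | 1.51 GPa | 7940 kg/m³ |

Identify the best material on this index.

alloy Q

In SI units:
  alloy S: σ_y = 525.0 MPa, ρ = 7980 kg/m³
  alloy R: σ_y = 172.0 MPa, ρ = 8930 kg/m³
  alloy H: σ_y = 414.0 MPa, ρ = 10250 kg/m³
  alloy Q: σ_y = 882.5 MPa, ρ = 3204 kg/m³
  alloy X: σ_y = 352.0 MPa, ρ = 2810 kg/m³
  alloy F: σ_y = 204.0 MPa, ρ = 7187 kg/m³
  alloy P: σ_y = 1510 MPa, ρ = 7940 kg/m³
  alloy Q: M = 275 kN·m/kg
  alloy P: M = 190 kN·m/kg
  alloy X: M = 125 kN·m/kg
  alloy S: M = 65.8 kN·m/kg
  alloy H: M = 40.4 kN·m/kg
  alloy F: M = 28.4 kN·m/kg
  alloy R: M = 19.3 kN·m/kg
Highest index: alloy Q.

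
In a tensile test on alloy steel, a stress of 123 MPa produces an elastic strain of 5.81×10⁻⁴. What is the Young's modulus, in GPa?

212 GPa

E = σ/ε = 123 MPa / 5.81×10⁻⁴ = 211700 MPa = 212 GPa.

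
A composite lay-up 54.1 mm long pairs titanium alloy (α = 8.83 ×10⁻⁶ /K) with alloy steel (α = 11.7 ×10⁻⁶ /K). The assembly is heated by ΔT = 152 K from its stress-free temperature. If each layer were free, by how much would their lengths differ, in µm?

Δα = |8.83 − 11.7|×10⁻⁶/K = 2.87×10⁻⁶/K.
ΔL_mismatch = Δα·L·ΔT = 2.87×10⁻⁶ × 54.1 mm × 152.0 K = 23.6 µm.

23.6 µm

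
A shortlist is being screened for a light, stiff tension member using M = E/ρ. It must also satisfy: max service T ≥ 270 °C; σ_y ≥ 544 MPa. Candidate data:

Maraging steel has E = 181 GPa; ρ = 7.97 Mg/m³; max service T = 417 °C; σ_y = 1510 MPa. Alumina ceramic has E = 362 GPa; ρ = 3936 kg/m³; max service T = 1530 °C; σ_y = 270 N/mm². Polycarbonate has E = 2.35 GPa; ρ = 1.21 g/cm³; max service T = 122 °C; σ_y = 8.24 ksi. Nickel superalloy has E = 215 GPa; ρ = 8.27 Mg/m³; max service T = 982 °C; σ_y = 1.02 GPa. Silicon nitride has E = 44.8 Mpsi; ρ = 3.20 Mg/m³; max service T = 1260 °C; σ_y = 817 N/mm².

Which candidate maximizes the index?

Screen on constraints: max service T ≥ 270 °C; σ_y ≥ 544 MPa. Survivors: maraging steel, nickel superalloy, silicon nitride.
After converting to SI:
  maraging steel: E = 181.0 GPa, ρ = 7970 kg/m³
  nickel superalloy: E = 215.0 GPa, ρ = 8270 kg/m³
  silicon nitride: E = 308.9 GPa, ρ = 3200 kg/m³
  silicon nitride: M = 96.5 MN·m/kg
  nickel superalloy: M = 26.0 MN·m/kg
  maraging steel: M = 22.7 MN·m/kg
Silicon nitride ranks first.

silicon nitride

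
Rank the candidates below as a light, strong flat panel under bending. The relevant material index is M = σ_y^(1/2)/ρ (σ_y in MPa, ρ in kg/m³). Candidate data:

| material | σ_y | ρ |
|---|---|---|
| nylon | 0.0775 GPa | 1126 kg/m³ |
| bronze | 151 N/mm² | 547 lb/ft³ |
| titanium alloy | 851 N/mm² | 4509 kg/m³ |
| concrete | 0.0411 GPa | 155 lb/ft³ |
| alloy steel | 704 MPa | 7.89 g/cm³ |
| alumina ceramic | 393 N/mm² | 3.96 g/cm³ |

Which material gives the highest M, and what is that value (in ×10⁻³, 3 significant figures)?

Putting every candidate on a common basis:
  nylon: σ_y = 77.50 MPa, ρ = 1126 kg/m³
  bronze: σ_y = 151.0 MPa, ρ = 8762 kg/m³
  titanium alloy: σ_y = 851.0 MPa, ρ = 4509 kg/m³
  concrete: σ_y = 41.10 MPa, ρ = 2483 kg/m³
  alloy steel: σ_y = 704.0 MPa, ρ = 7890 kg/m³
  alumina ceramic: σ_y = 393.0 MPa, ρ = 3960 kg/m³
  nylon: M = 7.82×10⁻³
  titanium alloy: M = 6.47×10⁻³
  alumina ceramic: M = 5.01×10⁻³
  alloy steel: M = 3.36×10⁻³
  concrete: M = 2.58×10⁻³
  bronze: M = 1.40×10⁻³
Nylon has the largest M.

nylon, M = 7.82×10⁻³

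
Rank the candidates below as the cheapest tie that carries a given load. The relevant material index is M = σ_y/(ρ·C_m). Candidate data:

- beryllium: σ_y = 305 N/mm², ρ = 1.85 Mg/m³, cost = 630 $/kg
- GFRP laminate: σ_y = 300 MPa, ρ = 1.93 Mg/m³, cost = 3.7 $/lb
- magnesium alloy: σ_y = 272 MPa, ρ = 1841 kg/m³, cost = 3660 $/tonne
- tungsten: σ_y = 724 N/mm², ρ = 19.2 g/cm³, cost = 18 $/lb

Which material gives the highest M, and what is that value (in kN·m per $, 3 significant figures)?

magnesium alloy, M = 40.4 kN·m per $

Normalizing units and computing the index:
  beryllium: σ_y = 305.0 MPa, ρ = 1850 kg/m³, cost = 630.0 $/kg
  GFRP laminate: σ_y = 300.0 MPa, ρ = 1930 kg/m³, cost = 8.157 $/kg
  magnesium alloy: σ_y = 272.0 MPa, ρ = 1841 kg/m³, cost = 3.660 $/kg
  tungsten: σ_y = 724.0 MPa, ρ = 19200 kg/m³, cost = 39.68 $/kg
  magnesium alloy: M = 40.4 kN·m per $
  GFRP laminate: M = 19.1 kN·m per $
  tungsten: M = 0.950 kN·m per $
  beryllium: M = 0.262 kN·m per $
Highest index: magnesium alloy.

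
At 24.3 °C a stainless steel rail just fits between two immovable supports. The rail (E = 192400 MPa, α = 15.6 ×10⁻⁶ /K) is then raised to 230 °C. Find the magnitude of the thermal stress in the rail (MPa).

E = 192400 MPa = 192.4 GPa.
ΔT = 205.7 K. Constrained thermal stress σ = E·α·ΔT = 192.4×10³ MPa × 15.6×10⁻⁶ × 205.7 = 617 MPa (compressive).

617 MPa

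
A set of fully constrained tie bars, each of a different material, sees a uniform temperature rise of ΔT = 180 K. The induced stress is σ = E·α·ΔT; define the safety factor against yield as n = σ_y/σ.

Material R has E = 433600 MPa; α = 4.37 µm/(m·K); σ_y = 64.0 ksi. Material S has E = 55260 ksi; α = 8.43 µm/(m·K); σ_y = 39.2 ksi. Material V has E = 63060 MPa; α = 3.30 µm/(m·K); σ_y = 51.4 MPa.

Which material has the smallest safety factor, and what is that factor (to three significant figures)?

Per material, after unit conversion:
  material R: E = 433.6, α = 4.37, σ_y = 441.3 → σ = 341 MPa, n = 1.29
  material S: E = 381.0, α = 8.43, σ_y = 270.3 → σ = 578 MPa, n = 0.467
  material V: E = 63.06, α = 3.30, σ_y = 51.40 → σ = 37.5 MPa, n = 1.37
Material S has the lowest safety factor, n = 0.467.

material S, n = 0.467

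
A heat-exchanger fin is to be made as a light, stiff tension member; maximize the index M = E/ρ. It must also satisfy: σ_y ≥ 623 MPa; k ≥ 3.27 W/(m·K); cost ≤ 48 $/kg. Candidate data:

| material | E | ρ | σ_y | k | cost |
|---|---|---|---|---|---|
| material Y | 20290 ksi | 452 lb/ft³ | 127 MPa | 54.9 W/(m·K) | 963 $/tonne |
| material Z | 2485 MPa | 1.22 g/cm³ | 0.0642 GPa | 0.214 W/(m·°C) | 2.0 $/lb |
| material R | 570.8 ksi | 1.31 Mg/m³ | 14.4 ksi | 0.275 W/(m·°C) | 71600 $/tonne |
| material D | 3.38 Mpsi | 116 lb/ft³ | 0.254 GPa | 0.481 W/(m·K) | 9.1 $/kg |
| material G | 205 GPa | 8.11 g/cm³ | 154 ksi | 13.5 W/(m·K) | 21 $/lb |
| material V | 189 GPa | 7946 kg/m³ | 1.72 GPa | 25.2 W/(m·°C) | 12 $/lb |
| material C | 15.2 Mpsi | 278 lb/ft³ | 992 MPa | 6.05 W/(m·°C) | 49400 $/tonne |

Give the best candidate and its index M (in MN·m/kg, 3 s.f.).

material G, M = 25.3 MN·m/kg

Screen on constraints: σ_y ≥ 623 MPa; k ≥ 3.27 W/(m·K); cost ≤ 48 $/kg. Survivors: material G, material V.
After converting to SI:
  material G: E = 205.0 GPa, ρ = 8110 kg/m³
  material V: E = 189.0 GPa, ρ = 7946 kg/m³
  material G: M = 25.3 MN·m/kg
  material V: M = 23.8 MN·m/kg
Highest index: material G.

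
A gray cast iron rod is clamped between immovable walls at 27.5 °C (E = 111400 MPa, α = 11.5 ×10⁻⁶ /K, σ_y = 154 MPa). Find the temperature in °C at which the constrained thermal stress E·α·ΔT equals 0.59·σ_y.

98.4 °C

E = 111400 MPa = 111.4 GPa.
E·α·ΔT = 90.86 MPa ⇒ ΔT = 90.86 / (111.4×10³ × 11.5×10⁻⁶) = 70.92 K.
T = 27.5 + 70.92 = 98.42 °C.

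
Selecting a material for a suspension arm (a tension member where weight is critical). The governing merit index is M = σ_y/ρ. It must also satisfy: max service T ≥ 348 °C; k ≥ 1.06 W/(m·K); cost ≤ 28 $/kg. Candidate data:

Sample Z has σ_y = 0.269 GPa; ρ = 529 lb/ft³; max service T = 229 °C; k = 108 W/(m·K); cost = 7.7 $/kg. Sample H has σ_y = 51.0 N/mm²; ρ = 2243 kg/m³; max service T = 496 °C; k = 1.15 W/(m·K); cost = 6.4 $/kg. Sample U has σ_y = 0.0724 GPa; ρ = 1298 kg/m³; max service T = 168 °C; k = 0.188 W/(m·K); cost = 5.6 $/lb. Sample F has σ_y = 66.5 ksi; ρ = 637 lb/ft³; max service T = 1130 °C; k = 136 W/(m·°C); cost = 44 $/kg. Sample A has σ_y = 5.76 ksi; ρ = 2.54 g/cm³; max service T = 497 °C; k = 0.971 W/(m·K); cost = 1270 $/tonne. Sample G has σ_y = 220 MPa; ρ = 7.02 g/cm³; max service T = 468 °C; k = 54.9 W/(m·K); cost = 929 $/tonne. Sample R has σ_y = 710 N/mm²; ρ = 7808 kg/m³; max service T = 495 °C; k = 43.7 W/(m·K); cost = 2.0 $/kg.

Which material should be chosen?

Screen on constraints: max service T ≥ 348 °C; k ≥ 1.06 W/(m·K); cost ≤ 28 $/kg. Survivors: sample H, sample G, sample R.
Convert each candidate to consistent units, then evaluate M:
  sample H: σ_y = 51.00 MPa, ρ = 2243 kg/m³
  sample G: σ_y = 220.0 MPa, ρ = 7020 kg/m³
  sample R: σ_y = 710.0 MPa, ρ = 7808 kg/m³
  sample R: M = 90.9 kN·m/kg
  sample G: M = 31.3 kN·m/kg
  sample H: M = 22.7 kN·m/kg
The maximum is for sample R.

sample R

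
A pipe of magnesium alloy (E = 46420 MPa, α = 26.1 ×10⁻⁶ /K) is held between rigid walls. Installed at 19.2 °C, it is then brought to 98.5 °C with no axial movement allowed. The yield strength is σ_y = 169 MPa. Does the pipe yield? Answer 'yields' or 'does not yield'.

does not yield

E = 46420 MPa = 46.42 GPa.
ΔT = 79.30 K. Constrained thermal stress σ = E·α·ΔT = 46.42×10³ MPa × 26.1×10⁻⁶ × 79.30 = 96.1 MPa (compressive).
Compare to σ_y = 169 MPa: σ < σ_y, so it does not yield.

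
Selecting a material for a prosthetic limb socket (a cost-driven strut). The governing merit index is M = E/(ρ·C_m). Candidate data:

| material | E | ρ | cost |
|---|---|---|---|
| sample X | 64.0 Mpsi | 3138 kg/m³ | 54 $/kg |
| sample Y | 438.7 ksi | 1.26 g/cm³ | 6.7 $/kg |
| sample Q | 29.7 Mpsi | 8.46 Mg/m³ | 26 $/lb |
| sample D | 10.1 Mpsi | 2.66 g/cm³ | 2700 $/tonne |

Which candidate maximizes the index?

Putting every candidate on a common basis:
  sample X: E = 441.3 GPa, ρ = 3138 kg/m³, cost = 54.00 $/kg
  sample Y: E = 3.025 GPa, ρ = 1260 kg/m³, cost = 6.700 $/kg
  sample Q: E = 204.8 GPa, ρ = 8460 kg/m³, cost = 57.32 $/kg
  sample D: E = 69.64 GPa, ρ = 2660 kg/m³, cost = 2.700 $/kg
  sample D: M = 9.70 MN·m per $
  sample X: M = 2.60 MN·m per $
  sample Q: M = 0.422 MN·m per $
  sample Y: M = 0.358 MN·m per $
Sample D ranks first.

sample D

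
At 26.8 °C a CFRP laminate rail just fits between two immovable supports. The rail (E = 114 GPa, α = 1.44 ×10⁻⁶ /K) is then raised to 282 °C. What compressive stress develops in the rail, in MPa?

41.9 MPa

ΔT = 255.2 K. Constrained thermal stress σ = E·α·ΔT = 114.0×10³ MPa × 1.44×10⁻⁶ × 255.2 = 41.9 MPa (compressive).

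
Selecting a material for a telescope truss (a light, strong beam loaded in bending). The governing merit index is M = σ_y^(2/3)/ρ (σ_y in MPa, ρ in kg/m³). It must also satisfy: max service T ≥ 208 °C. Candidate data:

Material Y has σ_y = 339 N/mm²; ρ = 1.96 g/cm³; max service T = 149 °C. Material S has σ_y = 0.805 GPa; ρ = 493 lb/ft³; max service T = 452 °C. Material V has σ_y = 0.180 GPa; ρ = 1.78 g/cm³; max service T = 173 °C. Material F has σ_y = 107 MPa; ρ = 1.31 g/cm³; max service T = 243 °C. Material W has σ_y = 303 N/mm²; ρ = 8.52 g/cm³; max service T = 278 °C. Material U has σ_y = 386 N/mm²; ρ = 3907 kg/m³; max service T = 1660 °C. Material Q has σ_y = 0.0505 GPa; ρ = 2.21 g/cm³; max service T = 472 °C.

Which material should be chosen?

material F

Screen on constraints: max service T ≥ 208 °C. Survivors: material S, material F, material W, material U, material Q.
In SI units:
  material S: σ_y = 805.0 MPa, ρ = 7897 kg/m³
  material F: σ_y = 107.0 MPa, ρ = 1310 kg/m³
  material W: σ_y = 303.0 MPa, ρ = 8520 kg/m³
  material U: σ_y = 386.0 MPa, ρ = 3907 kg/m³
  material Q: σ_y = 50.50 MPa, ρ = 2210 kg/m³
  material F: M = 17.2×10⁻³
  material U: M = 13.6×10⁻³
  material S: M = 11.0×10⁻³
  material Q: M = 6.18×10⁻³
  material W: M = 5.29×10⁻³
Material F ranks first.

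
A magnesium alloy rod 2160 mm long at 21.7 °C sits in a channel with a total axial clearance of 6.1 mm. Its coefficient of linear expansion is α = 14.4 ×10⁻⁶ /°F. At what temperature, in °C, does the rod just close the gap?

131 °C

α = 14.4×10⁻⁶/°F × 9/5 = 25.9×10⁻⁶/K.
α·L₀·ΔT = 6.1 mm ⇒ ΔT = 6.1 / (25.9×10⁻⁶ × 2160.0) = 109.0 K.
T = 21.7 + 109.0 = 130.7 °C.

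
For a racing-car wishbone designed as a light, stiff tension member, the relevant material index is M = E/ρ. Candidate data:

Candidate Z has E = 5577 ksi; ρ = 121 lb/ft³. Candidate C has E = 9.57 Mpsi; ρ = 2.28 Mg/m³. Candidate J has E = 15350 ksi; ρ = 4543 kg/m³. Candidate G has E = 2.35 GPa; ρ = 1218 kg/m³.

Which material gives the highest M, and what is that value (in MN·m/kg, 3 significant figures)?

Normalizing units and computing the index:
  candidate Z: E = 38.45 GPa, ρ = 1938 kg/m³
  candidate C: E = 65.98 GPa, ρ = 2280 kg/m³
  candidate J: E = 105.8 GPa, ρ = 4543 kg/m³
  candidate G: E = 2.350 GPa, ρ = 1218 kg/m³
  candidate C: M = 28.9 MN·m/kg
  candidate J: M = 23.3 MN·m/kg
  candidate Z: M = 19.8 MN·m/kg
  candidate G: M = 1.93 MN·m/kg
Highest index: candidate C.

candidate C, M = 28.9 MN·m/kg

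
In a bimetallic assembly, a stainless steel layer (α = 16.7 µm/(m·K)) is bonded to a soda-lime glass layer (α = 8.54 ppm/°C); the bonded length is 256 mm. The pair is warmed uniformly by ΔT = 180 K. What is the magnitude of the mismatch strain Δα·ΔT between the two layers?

Δα = |16.7 − 8.54|×10⁻⁶/K = 8.16×10⁻⁶/K.
Mismatch strain = Δα·ΔT = 8.16×10⁻⁶ × 180.0 = 1.47×10⁻³.

1.47×10⁻³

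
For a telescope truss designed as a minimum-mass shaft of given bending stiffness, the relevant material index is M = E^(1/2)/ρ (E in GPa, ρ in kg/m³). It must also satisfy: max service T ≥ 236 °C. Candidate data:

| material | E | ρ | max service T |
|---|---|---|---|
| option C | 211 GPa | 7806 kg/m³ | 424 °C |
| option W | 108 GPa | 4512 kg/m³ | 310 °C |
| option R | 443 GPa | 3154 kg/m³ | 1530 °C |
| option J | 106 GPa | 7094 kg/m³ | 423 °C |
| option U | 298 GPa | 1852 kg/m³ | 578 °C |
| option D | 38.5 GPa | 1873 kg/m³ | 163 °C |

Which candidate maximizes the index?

Screen on constraints: max service T ≥ 236 °C. Survivors: option C, option W, option R, option J, option U.
Computing M directly (units already consistent):
  option U: M = 9.32×10⁻³
  option R: M = 6.67×10⁻³
  option W: M = 2.30×10⁻³
  option C: M = 1.86×10⁻³
  option J: M = 1.45×10⁻³
The maximum is for option U.

option U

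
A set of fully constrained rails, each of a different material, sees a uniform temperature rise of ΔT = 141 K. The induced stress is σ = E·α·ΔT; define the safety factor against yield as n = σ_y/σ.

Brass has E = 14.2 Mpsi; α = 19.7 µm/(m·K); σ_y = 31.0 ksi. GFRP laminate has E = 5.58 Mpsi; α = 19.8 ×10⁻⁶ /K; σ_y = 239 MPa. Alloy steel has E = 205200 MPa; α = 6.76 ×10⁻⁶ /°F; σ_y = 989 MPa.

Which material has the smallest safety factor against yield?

brass

In consistent units (E in GPa, α in ×10⁻⁶/K, σ_y in MPa):
  brass: E = 97.91, α = 19.7, σ_y = 213.7 → σ = 272 MPa, n = 0.786
  GFRP laminate: E = 38.47, α = 19.8, σ_y = 239.0 → σ = 107 MPa, n = 2.23
  alloy steel: E = 205.2, α = 12.2, σ_y = 989.0 → σ = 352 MPa, n = 2.81
Brass has the lowest safety factor, n = 0.786.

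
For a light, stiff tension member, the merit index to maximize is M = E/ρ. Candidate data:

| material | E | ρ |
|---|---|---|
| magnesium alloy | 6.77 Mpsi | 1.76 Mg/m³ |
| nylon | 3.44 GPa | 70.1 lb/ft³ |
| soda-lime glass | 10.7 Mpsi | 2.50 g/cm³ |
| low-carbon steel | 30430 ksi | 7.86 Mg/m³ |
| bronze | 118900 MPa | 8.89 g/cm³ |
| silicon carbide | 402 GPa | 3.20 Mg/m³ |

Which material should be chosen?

silicon carbide

In SI units:
  magnesium alloy: E = 46.68 GPa, ρ = 1760 kg/m³
  nylon: E = 3.440 GPa, ρ = 1123 kg/m³
  soda-lime glass: E = 73.77 GPa, ρ = 2500 kg/m³
  low-carbon steel: E = 209.8 GPa, ρ = 7860 kg/m³
  bronze: E = 118.9 GPa, ρ = 8890 kg/m³
  silicon carbide: E = 402.0 GPa, ρ = 3200 kg/m³
  silicon carbide: M = 126 MN·m/kg
  soda-lime glass: M = 29.5 MN·m/kg
  low-carbon steel: M = 26.7 MN·m/kg
  magnesium alloy: M = 26.5 MN·m/kg
  bronze: M = 13.4 MN·m/kg
  nylon: M = 3.06 MN·m/kg
Silicon carbide has the largest M.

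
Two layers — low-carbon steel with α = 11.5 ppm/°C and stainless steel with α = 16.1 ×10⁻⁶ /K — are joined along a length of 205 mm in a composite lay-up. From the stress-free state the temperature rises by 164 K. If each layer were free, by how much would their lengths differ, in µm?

Δα = |11.5 − 16.1|×10⁻⁶/K = 4.60×10⁻⁶/K.
ΔL_mismatch = Δα·L·ΔT = 4.60×10⁻⁶ × 205.0 mm × 164.0 K = 155 µm.

155 µm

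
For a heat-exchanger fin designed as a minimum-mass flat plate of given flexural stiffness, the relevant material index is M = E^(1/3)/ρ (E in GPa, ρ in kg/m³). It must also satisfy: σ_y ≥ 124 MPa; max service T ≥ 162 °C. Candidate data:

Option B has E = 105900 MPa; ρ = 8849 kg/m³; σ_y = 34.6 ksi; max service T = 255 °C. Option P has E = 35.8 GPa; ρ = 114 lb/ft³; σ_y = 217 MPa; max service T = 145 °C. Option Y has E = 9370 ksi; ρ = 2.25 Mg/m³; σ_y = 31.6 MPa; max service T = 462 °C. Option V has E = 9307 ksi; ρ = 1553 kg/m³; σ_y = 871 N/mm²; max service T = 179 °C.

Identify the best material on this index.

option V

Screen on constraints: σ_y ≥ 124 MPa; max service T ≥ 162 °C. Survivors: option B, option V.
After converting to SI:
  option B: E = 105.9 GPa, ρ = 8849 kg/m³
  option V: E = 64.17 GPa, ρ = 1553 kg/m³
  option V: M = 2.58×10⁻³
  option B: M = 0.535×10⁻³
Highest index: option V.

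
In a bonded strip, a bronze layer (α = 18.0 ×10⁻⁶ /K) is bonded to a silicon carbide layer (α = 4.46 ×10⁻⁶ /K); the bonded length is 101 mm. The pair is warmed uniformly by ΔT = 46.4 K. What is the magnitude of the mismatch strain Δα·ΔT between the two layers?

6.28×10⁻⁴

Δα = |18.0 − 4.46|×10⁻⁶/K = 13.5×10⁻⁶/K.
Mismatch strain = Δα·ΔT = 13.5×10⁻⁶ × 46.4 = 6.28×10⁻⁴.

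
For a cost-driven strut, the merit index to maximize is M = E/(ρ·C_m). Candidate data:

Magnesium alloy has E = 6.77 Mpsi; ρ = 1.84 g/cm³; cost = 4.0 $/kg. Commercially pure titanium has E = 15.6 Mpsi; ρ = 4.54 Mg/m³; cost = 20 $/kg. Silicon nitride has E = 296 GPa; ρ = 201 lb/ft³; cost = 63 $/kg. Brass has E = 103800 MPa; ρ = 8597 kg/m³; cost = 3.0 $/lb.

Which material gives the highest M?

In SI units:
  magnesium alloy: E = 46.68 GPa, ρ = 1840 kg/m³, cost = 4.000 $/kg
  commercially pure titanium: E = 107.6 GPa, ρ = 4540 kg/m³, cost = 20.00 $/kg
  silicon nitride: E = 296.0 GPa, ρ = 3220 kg/m³, cost = 63.00 $/kg
  brass: E = 103.8 GPa, ρ = 8597 kg/m³, cost = 6.614 $/kg
  magnesium alloy: M = 6.34 MN·m per $
  brass: M = 1.83 MN·m per $
  silicon nitride: M = 1.46 MN·m per $
  commercially pure titanium: M = 1.18 MN·m per $
Magnesium alloy ranks first.

magnesium alloy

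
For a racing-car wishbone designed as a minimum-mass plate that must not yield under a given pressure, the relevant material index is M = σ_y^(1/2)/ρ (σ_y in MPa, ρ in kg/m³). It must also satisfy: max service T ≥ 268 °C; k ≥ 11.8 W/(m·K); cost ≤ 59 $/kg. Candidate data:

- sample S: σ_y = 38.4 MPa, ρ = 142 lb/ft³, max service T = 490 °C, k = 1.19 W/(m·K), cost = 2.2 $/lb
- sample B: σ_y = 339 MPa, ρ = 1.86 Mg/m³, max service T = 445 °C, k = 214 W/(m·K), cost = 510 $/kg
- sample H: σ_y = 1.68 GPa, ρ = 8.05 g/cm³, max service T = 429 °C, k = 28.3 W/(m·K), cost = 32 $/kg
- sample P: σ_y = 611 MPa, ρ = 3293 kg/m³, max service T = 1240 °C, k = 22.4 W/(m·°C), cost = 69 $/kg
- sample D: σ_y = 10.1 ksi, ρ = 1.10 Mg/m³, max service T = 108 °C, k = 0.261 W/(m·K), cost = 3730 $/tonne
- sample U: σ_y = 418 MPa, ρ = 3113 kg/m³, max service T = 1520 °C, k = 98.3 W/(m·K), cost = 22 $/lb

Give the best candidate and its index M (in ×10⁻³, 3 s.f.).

Screen on constraints: max service T ≥ 268 °C; k ≥ 11.8 W/(m·K); cost ≤ 59 $/kg. Survivors: sample H, sample U.
Normalizing units and computing the index:
  sample H: σ_y = 1680 MPa, ρ = 8050 kg/m³
  sample U: σ_y = 418.0 MPa, ρ = 3113 kg/m³
  sample U: M = 6.57×10⁻³
  sample H: M = 5.09×10⁻³
Highest index: sample U.

sample U, M = 6.57×10⁻³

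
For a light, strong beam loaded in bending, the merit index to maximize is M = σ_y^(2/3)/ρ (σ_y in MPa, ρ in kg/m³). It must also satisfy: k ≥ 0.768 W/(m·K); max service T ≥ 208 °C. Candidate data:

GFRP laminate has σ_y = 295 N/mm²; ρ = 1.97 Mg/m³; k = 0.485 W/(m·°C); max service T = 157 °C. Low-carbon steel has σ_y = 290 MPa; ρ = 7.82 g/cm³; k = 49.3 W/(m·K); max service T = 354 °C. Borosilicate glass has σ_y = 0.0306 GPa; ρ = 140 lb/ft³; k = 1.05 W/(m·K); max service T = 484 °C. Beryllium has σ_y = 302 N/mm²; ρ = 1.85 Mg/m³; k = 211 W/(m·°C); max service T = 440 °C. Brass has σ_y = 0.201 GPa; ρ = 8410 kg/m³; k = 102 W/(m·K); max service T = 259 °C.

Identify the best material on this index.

beryllium

Screen on constraints: k ≥ 0.768 W/(m·K); max service T ≥ 208 °C. Survivors: low-carbon steel, borosilicate glass, beryllium, brass.
Convert each candidate to consistent units, then evaluate M:
  low-carbon steel: σ_y = 290.0 MPa, ρ = 7820 kg/m³
  borosilicate glass: σ_y = 30.60 MPa, ρ = 2243 kg/m³
  beryllium: σ_y = 302.0 MPa, ρ = 1850 kg/m³
  brass: σ_y = 201.0 MPa, ρ = 8410 kg/m³
  beryllium: M = 24.3×10⁻³
  low-carbon steel: M = 5.60×10⁻³
  borosilicate glass: M = 4.36×10⁻³
  brass: M = 4.08×10⁻³
Beryllium has the largest M.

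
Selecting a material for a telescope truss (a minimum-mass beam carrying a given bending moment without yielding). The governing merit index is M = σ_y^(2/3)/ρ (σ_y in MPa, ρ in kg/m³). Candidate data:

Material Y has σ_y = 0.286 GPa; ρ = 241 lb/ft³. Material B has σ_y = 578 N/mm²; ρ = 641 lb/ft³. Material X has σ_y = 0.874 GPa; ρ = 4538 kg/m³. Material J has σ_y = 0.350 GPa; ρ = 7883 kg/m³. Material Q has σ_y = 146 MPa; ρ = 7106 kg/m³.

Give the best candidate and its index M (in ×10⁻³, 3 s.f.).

Normalizing units and computing the index:
  material Y: σ_y = 286.0 MPa, ρ = 3860 kg/m³
  material B: σ_y = 578.0 MPa, ρ = 10270 kg/m³
  material X: σ_y = 874.0 MPa, ρ = 4538 kg/m³
  material J: σ_y = 350.0 MPa, ρ = 7883 kg/m³
  material Q: σ_y = 146.0 MPa, ρ = 7106 kg/m³
  material X: M = 20.1×10⁻³
  material Y: M = 11.2×10⁻³
  material B: M = 6.76×10⁻³
  material J: M = 6.30×10⁻³
  material Q: M = 3.90×10⁻³
Material X ranks first.

material X, M = 20.1×10⁻³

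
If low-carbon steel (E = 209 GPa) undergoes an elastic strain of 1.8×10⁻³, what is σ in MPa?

σ = E·ε = 209000 MPa × 1.8×10⁻³ = 376 MPa.

376 MPa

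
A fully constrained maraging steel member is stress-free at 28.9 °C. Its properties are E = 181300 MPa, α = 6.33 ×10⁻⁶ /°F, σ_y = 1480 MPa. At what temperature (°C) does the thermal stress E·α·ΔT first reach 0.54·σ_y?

416 °C

E = 181300 MPa = 181.3 GPa.
α = 6.33×10⁻⁶/°F × 9/5 = 11.4×10⁻⁶/K.
E·α·ΔT = 799.2 MPa ⇒ ΔT = 799.2 / (181.3×10³ × 11.4×10⁻⁶) = 386.9 K.
T = 28.9 + 386.9 = 415.8 °C.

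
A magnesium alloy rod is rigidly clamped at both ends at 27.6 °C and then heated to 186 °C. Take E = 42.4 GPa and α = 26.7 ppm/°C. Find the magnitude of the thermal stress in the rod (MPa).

179 MPa

ΔT = 158.4 K. Constrained thermal stress σ = E·α·ΔT = 42.40×10³ MPa × 26.7×10⁻⁶ × 158.4 = 179 MPa (compressive).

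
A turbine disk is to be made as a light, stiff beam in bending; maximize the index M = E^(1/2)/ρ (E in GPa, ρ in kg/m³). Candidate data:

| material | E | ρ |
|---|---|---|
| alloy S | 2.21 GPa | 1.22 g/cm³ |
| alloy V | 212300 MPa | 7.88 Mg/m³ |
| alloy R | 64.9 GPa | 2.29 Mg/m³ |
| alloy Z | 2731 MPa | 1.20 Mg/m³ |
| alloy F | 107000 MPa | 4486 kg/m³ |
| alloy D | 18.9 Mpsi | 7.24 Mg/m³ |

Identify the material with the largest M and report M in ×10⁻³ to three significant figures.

alloy R, M = 3.52×10⁻³

In SI units:
  alloy S: E = 2.210 GPa, ρ = 1220 kg/m³
  alloy V: E = 212.3 GPa, ρ = 7880 kg/m³
  alloy R: E = 64.90 GPa, ρ = 2290 kg/m³
  alloy Z: E = 2.731 GPa, ρ = 1200 kg/m³
  alloy F: E = 107.0 GPa, ρ = 4486 kg/m³
  alloy D: E = 130.3 GPa, ρ = 7240 kg/m³
  alloy R: M = 3.52×10⁻³
  alloy F: M = 2.31×10⁻³
  alloy V: M = 1.85×10⁻³
  alloy D: M = 1.58×10⁻³
  alloy Z: M = 1.38×10⁻³
  alloy S: M = 1.22×10⁻³
Alloy R has the largest M.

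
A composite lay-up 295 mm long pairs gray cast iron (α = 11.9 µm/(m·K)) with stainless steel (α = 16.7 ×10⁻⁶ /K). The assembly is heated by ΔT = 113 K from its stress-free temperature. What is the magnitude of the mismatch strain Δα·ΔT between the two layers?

5.42×10⁻⁴

Δα = |11.9 − 16.7|×10⁻⁶/K = 4.80×10⁻⁶/K.
Mismatch strain = Δα·ΔT = 4.80×10⁻⁶ × 113.0 = 5.42×10⁻⁴.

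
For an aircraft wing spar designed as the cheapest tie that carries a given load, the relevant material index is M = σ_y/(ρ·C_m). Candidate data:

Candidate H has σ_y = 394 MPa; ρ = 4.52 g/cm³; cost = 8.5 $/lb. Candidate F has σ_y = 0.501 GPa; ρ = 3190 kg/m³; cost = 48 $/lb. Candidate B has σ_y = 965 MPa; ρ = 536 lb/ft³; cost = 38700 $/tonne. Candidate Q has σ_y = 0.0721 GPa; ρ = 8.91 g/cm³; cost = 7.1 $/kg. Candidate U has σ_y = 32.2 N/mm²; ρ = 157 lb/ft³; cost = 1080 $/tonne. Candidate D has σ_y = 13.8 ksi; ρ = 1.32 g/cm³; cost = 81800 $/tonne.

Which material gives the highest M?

After converting to SI:
  candidate H: σ_y = 394.0 MPa, ρ = 4520 kg/m³, cost = 18.74 $/kg
  candidate F: σ_y = 501.0 MPa, ρ = 3190 kg/m³, cost = 105.8 $/kg
  candidate B: σ_y = 965.0 MPa, ρ = 8586 kg/m³, cost = 38.70 $/kg
  candidate Q: σ_y = 72.10 MPa, ρ = 8910 kg/m³, cost = 7.100 $/kg
  candidate U: σ_y = 32.20 MPa, ρ = 2515 kg/m³, cost = 1.080 $/kg
  candidate D: σ_y = 95.15 MPa, ρ = 1320 kg/m³, cost = 81.80 $/kg
  candidate U: M = 11.9 kN·m per $
  candidate H: M = 4.65 kN·m per $
  candidate B: M = 2.90 kN·m per $
  candidate F: M = 1.48 kN·m per $
  candidate Q: M = 1.14 kN·m per $
  candidate D: M = 0.881 kN·m per $
Candidate U ranks first.

candidate U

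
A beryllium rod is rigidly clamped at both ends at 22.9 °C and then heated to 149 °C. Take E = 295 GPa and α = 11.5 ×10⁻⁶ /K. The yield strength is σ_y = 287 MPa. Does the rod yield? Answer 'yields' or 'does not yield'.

ΔT = 126.1 K. Constrained thermal stress σ = E·α·ΔT = 295.0×10³ MPa × 11.5×10⁻⁶ × 126.1 = 428 MPa (compressive).
Compare to σ_y = 287 MPa: σ ≥ σ_y, so it yields.

yields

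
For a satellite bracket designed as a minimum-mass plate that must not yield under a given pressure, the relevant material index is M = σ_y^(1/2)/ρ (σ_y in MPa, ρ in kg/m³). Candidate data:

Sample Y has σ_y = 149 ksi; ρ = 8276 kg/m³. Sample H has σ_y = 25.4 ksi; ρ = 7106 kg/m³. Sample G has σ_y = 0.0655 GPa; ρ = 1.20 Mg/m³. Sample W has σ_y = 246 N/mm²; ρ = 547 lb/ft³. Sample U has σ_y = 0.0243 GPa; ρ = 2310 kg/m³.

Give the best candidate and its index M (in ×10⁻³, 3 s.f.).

In SI units:
  sample Y: σ_y = 1027 MPa, ρ = 8276 kg/m³
  sample H: σ_y = 175.1 MPa, ρ = 7106 kg/m³
  sample G: σ_y = 65.50 MPa, ρ = 1200 kg/m³
  sample W: σ_y = 246.0 MPa, ρ = 8762 kg/m³
  sample U: σ_y = 24.30 MPa, ρ = 2310 kg/m³
  sample G: M = 6.74×10⁻³
  sample Y: M = 3.87×10⁻³
  sample U: M = 2.13×10⁻³
  sample H: M = 1.86×10⁻³
  sample W: M = 1.79×10⁻³
Sample G ranks first.

sample G, M = 6.74×10⁻³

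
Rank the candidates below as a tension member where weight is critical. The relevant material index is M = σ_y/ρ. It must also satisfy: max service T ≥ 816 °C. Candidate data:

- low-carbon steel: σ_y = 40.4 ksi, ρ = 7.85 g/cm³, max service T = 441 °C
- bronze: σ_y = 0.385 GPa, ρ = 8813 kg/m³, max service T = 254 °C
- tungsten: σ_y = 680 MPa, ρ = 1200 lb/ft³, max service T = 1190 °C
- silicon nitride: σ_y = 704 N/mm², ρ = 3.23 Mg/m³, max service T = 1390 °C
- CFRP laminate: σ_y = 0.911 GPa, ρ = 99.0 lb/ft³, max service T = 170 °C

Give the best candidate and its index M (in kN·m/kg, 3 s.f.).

silicon nitride, M = 218 kN·m/kg

Screen on constraints: max service T ≥ 816 °C. Survivors: tungsten, silicon nitride.
In SI units:
  tungsten: σ_y = 680.0 MPa, ρ = 19220 kg/m³
  silicon nitride: σ_y = 704.0 MPa, ρ = 3230 kg/m³
  silicon nitride: M = 218 kN·m/kg
  tungsten: M = 35.4 kN·m/kg
Highest index: silicon nitride.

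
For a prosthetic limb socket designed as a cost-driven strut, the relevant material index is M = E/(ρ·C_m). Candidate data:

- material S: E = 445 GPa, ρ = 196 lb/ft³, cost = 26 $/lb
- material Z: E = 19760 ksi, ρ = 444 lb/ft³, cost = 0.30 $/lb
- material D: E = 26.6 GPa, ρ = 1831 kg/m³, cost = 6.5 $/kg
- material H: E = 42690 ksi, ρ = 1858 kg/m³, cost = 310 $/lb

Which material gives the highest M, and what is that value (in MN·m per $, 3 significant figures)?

material Z, M = 29.0 MN·m per $

Normalizing units and computing the index:
  material S: E = 445.0 GPa, ρ = 3140 kg/m³, cost = 57.32 $/kg
  material Z: E = 136.2 GPa, ρ = 7112 kg/m³, cost = 0.6614 $/kg
  material D: E = 26.60 GPa, ρ = 1831 kg/m³, cost = 6.500 $/kg
  material H: E = 294.3 GPa, ρ = 1858 kg/m³, cost = 683.4 $/kg
  material Z: M = 29.0 MN·m per $
  material S: M = 2.47 MN·m per $
  material D: M = 2.24 MN·m per $
  material H: M = 0.232 MN·m per $
Material Z has the largest M.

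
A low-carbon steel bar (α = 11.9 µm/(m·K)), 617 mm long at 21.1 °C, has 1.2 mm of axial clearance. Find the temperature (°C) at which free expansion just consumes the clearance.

α·L₀·ΔT = 1.2 mm ⇒ ΔT = 1.2 / (11.9×10⁻⁶ × 617.0) = 163.4 K.
T = 21.1 + 163.4 = 184.5 °C.

185 °C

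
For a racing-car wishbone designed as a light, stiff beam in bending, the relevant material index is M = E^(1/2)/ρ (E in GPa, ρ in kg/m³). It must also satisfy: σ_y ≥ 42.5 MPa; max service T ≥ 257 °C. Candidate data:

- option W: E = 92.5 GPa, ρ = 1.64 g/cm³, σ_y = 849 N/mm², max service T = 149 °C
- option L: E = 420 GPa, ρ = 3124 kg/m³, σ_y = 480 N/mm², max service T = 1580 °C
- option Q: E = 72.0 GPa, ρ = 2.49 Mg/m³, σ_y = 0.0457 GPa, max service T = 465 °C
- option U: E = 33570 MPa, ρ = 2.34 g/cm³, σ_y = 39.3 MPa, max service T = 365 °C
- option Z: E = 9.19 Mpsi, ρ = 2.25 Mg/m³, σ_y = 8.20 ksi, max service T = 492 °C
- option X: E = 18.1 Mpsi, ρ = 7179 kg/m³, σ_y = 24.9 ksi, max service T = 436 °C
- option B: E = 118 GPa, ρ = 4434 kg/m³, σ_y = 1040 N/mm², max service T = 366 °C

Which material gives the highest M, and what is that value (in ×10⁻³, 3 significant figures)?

option L, M = 6.56×10⁻³

Screen on constraints: σ_y ≥ 42.5 MPa; max service T ≥ 257 °C. Survivors: option L, option Q, option Z, option X, option B.
Putting every candidate on a common basis:
  option L: E = 420.0 GPa, ρ = 3124 kg/m³
  option Q: E = 72.00 GPa, ρ = 2490 kg/m³
  option Z: E = 63.36 GPa, ρ = 2250 kg/m³
  option X: E = 124.8 GPa, ρ = 7179 kg/m³
  option B: E = 118.0 GPa, ρ = 4434 kg/m³
  option L: M = 6.56×10⁻³
  option Z: M = 3.54×10⁻³
  option Q: M = 3.41×10⁻³
  option B: M = 2.45×10⁻³
  option X: M = 1.56×10⁻³
Highest index: option L.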